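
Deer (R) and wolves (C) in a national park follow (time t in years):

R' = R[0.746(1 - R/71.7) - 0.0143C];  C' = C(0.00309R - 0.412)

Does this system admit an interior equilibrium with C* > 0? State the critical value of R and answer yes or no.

The predator equation gives dC/dt > 0 only when R > 0.412/0.00309 = 133.
Without the predator, R → K = 71.7. Since 71.7 < 133, the predator cannot invade.

Threshold R = 133; K < 133, so no, the predator goes extinct.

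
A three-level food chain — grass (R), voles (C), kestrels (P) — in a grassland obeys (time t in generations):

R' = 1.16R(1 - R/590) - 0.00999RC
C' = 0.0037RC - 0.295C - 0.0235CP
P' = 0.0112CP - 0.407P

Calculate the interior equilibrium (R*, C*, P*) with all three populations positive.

R* ≈ 405, C* ≈ 36.3, P* ≈ 51.3

From dP/dt = 0: 0.0112C* = 0.407, so C* = 36.3.
From dR/dt = 0: 1.16(1 - R*/590) = 0.00999·36.3, giving R* = 590·(1 - 0.313) = 405.
From dC/dt = 0: 0.0037·405 - 0.295 = 0.0235P*, so P* = 1.2/0.0235 = 51.3.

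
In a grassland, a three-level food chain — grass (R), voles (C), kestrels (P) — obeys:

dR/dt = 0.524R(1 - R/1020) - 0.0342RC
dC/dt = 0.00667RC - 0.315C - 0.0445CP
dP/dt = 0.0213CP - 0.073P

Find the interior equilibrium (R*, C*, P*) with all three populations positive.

From dP/dt = 0: 0.0213C* = 0.073, so C* = 3.43.
From dR/dt = 0: 0.524(1 - R*/1020) = 0.0342·3.43, giving R* = 1020·(1 - 0.224) = 792.
From dC/dt = 0: 0.00667·792 - 0.315 = 0.0445P*, so P* = 4.97/0.0445 = 112.

R* ≈ 792, C* ≈ 3.43, P* ≈ 112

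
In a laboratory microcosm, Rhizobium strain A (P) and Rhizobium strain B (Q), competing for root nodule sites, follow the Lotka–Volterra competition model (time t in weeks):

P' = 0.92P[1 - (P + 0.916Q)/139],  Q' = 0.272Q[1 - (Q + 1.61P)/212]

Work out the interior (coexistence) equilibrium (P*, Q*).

P* ≈ 116, Q* ≈ 24.8

Setting both brackets to zero gives the nullclines P + 0.916Q = 139 and 1.61P + Q = 212.
Substituting Q = 212 - 1.61P into the first: P(1 - 0.916·1.61) = 139 - 0.916·212.
So P* = -55.2/-0.475 = 116, and then Q* = 212 - 1.61·116 = 24.8.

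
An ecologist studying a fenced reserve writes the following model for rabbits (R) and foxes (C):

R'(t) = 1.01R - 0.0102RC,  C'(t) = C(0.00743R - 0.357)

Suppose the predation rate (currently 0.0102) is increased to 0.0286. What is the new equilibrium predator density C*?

C* ≈ 35.3

At the interior fixed point, setting dR/dt = 0 with R > 0 fixes C* = (prey growth rate)/(RC coefficient) — independent of the other coefficients.
With the change, C* = 1.01/0.0286 = 35.3; it falls from 99.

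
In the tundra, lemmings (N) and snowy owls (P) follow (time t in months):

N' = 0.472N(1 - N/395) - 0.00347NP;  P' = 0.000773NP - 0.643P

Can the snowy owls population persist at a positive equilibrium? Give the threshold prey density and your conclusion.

Threshold N = 832; K < 832, so no, the predator goes extinct.

The predator equation gives dP/dt > 0 only when N > 0.643/0.000773 = 832.
Without the predator, N → K = 395. Since 395 < 832, the predator cannot invade.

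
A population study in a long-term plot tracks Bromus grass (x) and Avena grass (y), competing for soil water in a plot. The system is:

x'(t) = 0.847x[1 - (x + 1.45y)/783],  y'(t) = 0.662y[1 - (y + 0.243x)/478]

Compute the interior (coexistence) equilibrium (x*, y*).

x* ≈ 139, y* ≈ 444

Setting both brackets to zero gives the nullclines x + 1.45y = 783 and 0.243x + y = 478.
Substituting y = 478 - 0.243x into the first: x(1 - 1.45·0.243) = 783 - 1.45·478.
So x* = 89.9/0.648 = 139, and then y* = 478 - 0.243·139 = 444.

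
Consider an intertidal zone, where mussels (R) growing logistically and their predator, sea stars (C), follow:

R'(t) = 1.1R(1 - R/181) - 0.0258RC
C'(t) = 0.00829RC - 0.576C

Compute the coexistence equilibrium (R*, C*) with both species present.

From dC/dt = 0 with C > 0: 0.00829R* = 0.576, so R* = 69.5.
Substitute into dR/dt = 0: 1.1(1 - 69.5/181) = 0.0258C*.
The bracket is 0.616, giving C* = 0.678/0.0258 = 26.3.

R* ≈ 69.5, C* ≈ 26.3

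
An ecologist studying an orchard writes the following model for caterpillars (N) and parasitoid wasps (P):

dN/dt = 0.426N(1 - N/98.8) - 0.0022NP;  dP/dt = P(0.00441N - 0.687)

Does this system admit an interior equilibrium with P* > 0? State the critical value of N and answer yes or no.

The predator equation gives dP/dt > 0 only when N > 0.687/0.00441 = 156.
Without the predator, N → K = 98.8. Since 98.8 < 156, the predator cannot invade.

Threshold N = 156; K < 156, so no, the predator goes extinct.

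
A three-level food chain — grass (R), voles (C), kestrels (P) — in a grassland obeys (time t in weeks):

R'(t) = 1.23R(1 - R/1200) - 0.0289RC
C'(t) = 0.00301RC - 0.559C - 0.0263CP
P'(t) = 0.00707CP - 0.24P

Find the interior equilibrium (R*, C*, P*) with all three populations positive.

From dP/dt = 0: 0.00707C* = 0.24, so C* = 33.9.
From dR/dt = 0: 1.23(1 - R*/1200) = 0.0289·33.9, giving R* = 1200·(1 - 0.798) = 243.
From dC/dt = 0: 0.00301·243 - 0.559 = 0.0263P*, so P* = 0.172/0.0263 = 6.54.

R* ≈ 243, C* ≈ 33.9, P* ≈ 6.54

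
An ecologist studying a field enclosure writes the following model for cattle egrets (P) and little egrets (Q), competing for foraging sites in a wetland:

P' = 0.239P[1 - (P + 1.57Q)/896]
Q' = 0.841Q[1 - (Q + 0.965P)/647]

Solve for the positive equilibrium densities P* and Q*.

Setting both brackets to zero gives the nullclines P + 1.57Q = 896 and 0.965P + Q = 647.
Substituting Q = 647 - 0.965P into the first: P(1 - 1.57·0.965) = 896 - 1.57·647.
So P* = -120/-0.515 = 233, and then Q* = 647 - 0.965·233 = 423.

P* ≈ 233, Q* ≈ 423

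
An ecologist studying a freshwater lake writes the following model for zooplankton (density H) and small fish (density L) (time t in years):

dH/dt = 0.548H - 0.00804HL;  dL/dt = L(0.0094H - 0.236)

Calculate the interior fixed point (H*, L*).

H* ≈ 25.1, L* ≈ 68.2

Set dL/dt = 0 with L > 0: 0.0094H - 0.236 = 0, so H* = 0.236/0.0094 = 25.1.
Set dH/dt = 0 with H > 0: 0.548 - 0.00804L = 0, so L* = 0.548/0.00804 = 68.2.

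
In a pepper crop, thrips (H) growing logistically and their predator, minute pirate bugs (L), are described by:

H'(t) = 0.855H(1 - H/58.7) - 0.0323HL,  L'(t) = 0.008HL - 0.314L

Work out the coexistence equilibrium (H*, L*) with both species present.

H* ≈ 39.2, L* ≈ 8.77

From dL/dt = 0 with L > 0: 0.008H* = 0.314, so H* = 39.2.
Substitute into dH/dt = 0: 0.855(1 - 39.2/58.7) = 0.0323L*.
The bracket is 0.331, giving L* = 0.283/0.0323 = 8.77.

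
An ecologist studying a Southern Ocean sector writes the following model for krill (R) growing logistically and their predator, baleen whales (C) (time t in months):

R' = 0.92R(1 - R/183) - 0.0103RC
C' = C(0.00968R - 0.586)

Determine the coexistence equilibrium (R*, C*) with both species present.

From dC/dt = 0 with C > 0: 0.00968R* = 0.586, so R* = 60.5.
Substitute into dR/dt = 0: 0.92(1 - 60.5/183) = 0.0103C*.
The bracket is 0.669, giving C* = 0.616/0.0103 = 59.8.

R* ≈ 60.5, C* ≈ 59.8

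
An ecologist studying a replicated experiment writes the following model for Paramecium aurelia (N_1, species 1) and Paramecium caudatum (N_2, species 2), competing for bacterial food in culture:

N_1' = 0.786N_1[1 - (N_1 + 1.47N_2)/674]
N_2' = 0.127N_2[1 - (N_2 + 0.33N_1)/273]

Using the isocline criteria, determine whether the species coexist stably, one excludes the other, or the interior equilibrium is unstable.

stable coexistence

Compare the nullcline intercepts: K1/α12 = 674/1.47 = 459 > K2 = 273; K2/α21 = 273/0.33 = 827 > K1 = 674.
Since both inequalities hold, each species can invade when rare, so the interior equilibrium is stable.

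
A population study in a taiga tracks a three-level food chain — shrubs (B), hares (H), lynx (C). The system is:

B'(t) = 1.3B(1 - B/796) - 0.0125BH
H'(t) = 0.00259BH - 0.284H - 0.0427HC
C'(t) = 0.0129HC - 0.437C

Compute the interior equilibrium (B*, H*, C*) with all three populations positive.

B* ≈ 537, H* ≈ 33.9, C* ≈ 25.9

From dC/dt = 0: 0.0129H* = 0.437, so H* = 33.9.
From dB/dt = 0: 1.3(1 - B*/796) = 0.0125·33.9, giving B* = 796·(1 - 0.326) = 537.
From dH/dt = 0: 0.00259·537 - 0.284 = 0.0427C*, so C* = 1.11/0.0427 = 25.9.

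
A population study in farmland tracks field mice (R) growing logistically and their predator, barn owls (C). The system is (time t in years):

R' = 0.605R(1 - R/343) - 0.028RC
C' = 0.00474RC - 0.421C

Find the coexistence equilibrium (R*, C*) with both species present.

From dC/dt = 0 with C > 0: 0.00474R* = 0.421, so R* = 88.8.
Substitute into dR/dt = 0: 0.605(1 - 88.8/343) = 0.028C*.
The bracket is 0.741, giving C* = 0.448/0.028 = 16.

R* ≈ 88.8, C* ≈ 16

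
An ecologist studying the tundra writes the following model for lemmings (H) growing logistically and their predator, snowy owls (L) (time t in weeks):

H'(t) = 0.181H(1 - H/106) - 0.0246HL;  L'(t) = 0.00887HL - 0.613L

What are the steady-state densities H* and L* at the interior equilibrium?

H* ≈ 69.1, L* ≈ 2.56

From dL/dt = 0 with L > 0: 0.00887H* = 0.613, so H* = 69.1.
Substitute into dH/dt = 0: 0.181(1 - 69.1/106) = 0.0246L*.
The bracket is 0.348, giving L* = 0.063/0.0246 = 2.56.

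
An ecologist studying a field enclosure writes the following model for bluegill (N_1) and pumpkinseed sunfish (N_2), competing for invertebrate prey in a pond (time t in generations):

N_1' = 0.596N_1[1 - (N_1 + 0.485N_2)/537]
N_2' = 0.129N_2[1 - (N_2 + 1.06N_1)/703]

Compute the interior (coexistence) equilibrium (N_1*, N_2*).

N_1* ≈ 403, N_2* ≈ 275

Setting both brackets to zero gives the nullclines N_1 + 0.485N_2 = 537 and 1.06N_1 + N_2 = 703.
Substituting N_2 = 703 - 1.06N_1 into the first: N_1(1 - 0.485·1.06) = 537 - 0.485·703.
So N_1* = 196/0.486 = 403, and then N_2* = 703 - 1.06·403 = 275.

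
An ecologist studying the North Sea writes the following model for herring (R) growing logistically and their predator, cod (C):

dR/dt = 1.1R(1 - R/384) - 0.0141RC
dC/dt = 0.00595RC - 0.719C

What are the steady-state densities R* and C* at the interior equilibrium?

R* ≈ 121, C* ≈ 53.5

From dC/dt = 0 with C > 0: 0.00595R* = 0.719, so R* = 121.
Substitute into dR/dt = 0: 1.1(1 - 121/384) = 0.0141C*.
The bracket is 0.685, giving C* = 0.754/0.0141 = 53.5.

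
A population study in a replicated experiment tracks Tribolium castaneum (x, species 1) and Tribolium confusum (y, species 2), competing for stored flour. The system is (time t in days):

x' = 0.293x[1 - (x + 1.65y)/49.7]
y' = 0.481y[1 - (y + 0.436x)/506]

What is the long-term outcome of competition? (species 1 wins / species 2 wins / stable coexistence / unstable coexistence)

species 2 excludes species 1

Compare the nullcline intercepts: K1/α12 = 49.7/1.65 = 30.1 < K2 = 506; K2/α21 = 506/0.436 = 1160 > K1 = 49.7.
Since the inequalities point opposite ways, species 2 can invade but species 1 cannot.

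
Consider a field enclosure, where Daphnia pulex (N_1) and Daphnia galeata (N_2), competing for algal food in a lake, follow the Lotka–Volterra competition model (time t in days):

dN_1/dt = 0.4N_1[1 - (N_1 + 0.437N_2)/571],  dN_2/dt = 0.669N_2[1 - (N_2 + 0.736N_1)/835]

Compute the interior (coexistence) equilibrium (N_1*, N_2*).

Setting both brackets to zero gives the nullclines N_1 + 0.437N_2 = 571 and 0.736N_1 + N_2 = 835.
Substituting N_2 = 835 - 0.736N_1 into the first: N_1(1 - 0.437·0.736) = 571 - 0.437·835.
So N_1* = 206/0.678 = 304, and then N_2* = 835 - 0.736·304 = 611.

N_1* ≈ 304, N_2* ≈ 611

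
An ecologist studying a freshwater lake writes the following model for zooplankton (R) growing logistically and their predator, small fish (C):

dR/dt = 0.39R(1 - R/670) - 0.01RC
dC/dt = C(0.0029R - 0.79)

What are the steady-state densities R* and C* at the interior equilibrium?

R* ≈ 272, C* ≈ 23.1

From dC/dt = 0 with C > 0: 0.0029R* = 0.79, so R* = 272.
Substitute into dR/dt = 0: 0.39(1 - 272/670) = 0.01C*.
The bracket is 0.593, giving C* = 0.231/0.01 = 23.1.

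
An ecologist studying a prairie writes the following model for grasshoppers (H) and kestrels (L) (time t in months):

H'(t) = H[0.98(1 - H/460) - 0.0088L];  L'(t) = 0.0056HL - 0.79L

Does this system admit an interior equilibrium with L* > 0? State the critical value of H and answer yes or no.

Threshold H = 141; K > 141, so yes, the predator persists.

The predator equation gives dL/dt > 0 only when H > 0.79/0.0056 = 141.
Without the predator, H → K = 460. Since 460 > 141, the predator can invade and persist.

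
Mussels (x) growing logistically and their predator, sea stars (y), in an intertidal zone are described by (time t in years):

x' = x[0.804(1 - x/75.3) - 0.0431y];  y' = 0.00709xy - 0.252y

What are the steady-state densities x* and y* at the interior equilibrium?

x* ≈ 35.5, y* ≈ 9.85

From dy/dt = 0 with y > 0: 0.00709x* = 0.252, so x* = 35.5.
Substitute into dx/dt = 0: 0.804(1 - 35.5/75.3) = 0.0431y*.
The bracket is 0.528, giving y* = 0.424/0.0431 = 9.85.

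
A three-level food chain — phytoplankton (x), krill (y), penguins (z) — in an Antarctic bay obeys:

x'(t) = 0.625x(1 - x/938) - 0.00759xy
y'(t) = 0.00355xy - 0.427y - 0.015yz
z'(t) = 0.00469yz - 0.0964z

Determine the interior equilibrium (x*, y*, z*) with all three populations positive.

x* ≈ 704, y* ≈ 20.6, z* ≈ 138

From dz/dt = 0: 0.00469y* = 0.0964, so y* = 20.6.
From dx/dt = 0: 0.625(1 - x*/938) = 0.00759·20.6, giving x* = 938·(1 - 0.25) = 704.
From dy/dt = 0: 0.00355·704 - 0.427 = 0.015z*, so z* = 2.07/0.015 = 138.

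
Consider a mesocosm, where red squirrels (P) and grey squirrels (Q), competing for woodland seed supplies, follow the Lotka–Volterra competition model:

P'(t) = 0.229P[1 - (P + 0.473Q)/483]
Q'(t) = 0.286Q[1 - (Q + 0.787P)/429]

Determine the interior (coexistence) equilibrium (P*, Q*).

P* ≈ 446, Q* ≈ 77.9

Setting both brackets to zero gives the nullclines P + 0.473Q = 483 and 0.787P + Q = 429.
Substituting Q = 429 - 0.787P into the first: P(1 - 0.473·0.787) = 483 - 0.473·429.
So P* = 280/0.628 = 446, and then Q* = 429 - 0.787·446 = 77.9.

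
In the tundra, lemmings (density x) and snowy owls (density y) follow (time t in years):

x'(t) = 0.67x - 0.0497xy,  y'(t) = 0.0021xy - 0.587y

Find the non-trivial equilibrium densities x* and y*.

Set dy/dt = 0 with y > 0: 0.0021x - 0.587 = 0, so x* = 0.587/0.0021 = 280.
Set dx/dt = 0 with x > 0: 0.67 - 0.0497y = 0, so y* = 0.67/0.0497 = 13.5.

x* ≈ 280, y* ≈ 13.5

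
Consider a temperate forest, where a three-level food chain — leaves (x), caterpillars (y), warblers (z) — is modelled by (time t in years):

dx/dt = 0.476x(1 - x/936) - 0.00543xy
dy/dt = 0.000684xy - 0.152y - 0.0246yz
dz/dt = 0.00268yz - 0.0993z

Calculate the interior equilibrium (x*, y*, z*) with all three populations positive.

x* ≈ 540, y* ≈ 37.1, z* ≈ 8.85

From dz/dt = 0: 0.00268y* = 0.0993, so y* = 37.1.
From dx/dt = 0: 0.476(1 - x*/936) = 0.00543·37.1, giving x* = 936·(1 - 0.423) = 540.
From dy/dt = 0: 0.000684·540 - 0.152 = 0.0246z*, so z* = 0.218/0.0246 = 8.85.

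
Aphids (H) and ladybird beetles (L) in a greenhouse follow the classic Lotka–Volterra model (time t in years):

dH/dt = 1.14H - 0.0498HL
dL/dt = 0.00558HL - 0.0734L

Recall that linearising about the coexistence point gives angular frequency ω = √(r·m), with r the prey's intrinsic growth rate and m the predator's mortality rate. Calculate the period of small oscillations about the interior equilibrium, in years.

T ≈ 21.7 years

Here r = 1.14 and m = 0.0734, so r·m = 0.0837.
ω = √0.0837 = 0.289 per year, hence T = 2π/ω ≈ 21.7 years.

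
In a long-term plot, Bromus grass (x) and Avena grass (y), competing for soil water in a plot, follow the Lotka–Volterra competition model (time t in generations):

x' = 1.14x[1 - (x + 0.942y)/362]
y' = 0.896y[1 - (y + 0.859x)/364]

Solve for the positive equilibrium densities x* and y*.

Setting both brackets to zero gives the nullclines x + 0.942y = 362 and 0.859x + y = 364.
Substituting y = 364 - 0.859x into the first: x(1 - 0.942·0.859) = 362 - 0.942·364.
So x* = 19.1/0.191 = 100, and then y* = 364 - 0.859·100 = 278.

x* ≈ 100, y* ≈ 278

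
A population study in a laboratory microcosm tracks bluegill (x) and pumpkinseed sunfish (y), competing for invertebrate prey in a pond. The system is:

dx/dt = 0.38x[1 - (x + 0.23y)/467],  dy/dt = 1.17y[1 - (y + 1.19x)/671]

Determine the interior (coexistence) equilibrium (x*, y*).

x* ≈ 430, y* ≈ 159

Setting both brackets to zero gives the nullclines x + 0.23y = 467 and 1.19x + y = 671.
Substituting y = 671 - 1.19x into the first: x(1 - 0.23·1.19) = 467 - 0.23·671.
So x* = 313/0.726 = 430, and then y* = 671 - 1.19·430 = 159.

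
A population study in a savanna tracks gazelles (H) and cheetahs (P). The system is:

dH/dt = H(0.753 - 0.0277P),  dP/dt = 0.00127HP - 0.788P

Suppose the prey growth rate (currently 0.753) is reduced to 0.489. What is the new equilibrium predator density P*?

At the interior fixed point, setting dH/dt = 0 with H > 0 fixes P* = (prey growth rate)/(HP coefficient) — independent of the other coefficients.
With the change, P* = 0.489/0.0277 = 17.7; it falls from 27.2.

P* ≈ 17.7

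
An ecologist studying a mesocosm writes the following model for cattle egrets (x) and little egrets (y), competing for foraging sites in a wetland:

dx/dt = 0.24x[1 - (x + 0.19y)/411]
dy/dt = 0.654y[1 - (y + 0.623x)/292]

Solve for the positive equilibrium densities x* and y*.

x* ≈ 403, y* ≈ 40.8

Setting both brackets to zero gives the nullclines x + 0.19y = 411 and 0.623x + y = 292.
Substituting y = 292 - 0.623x into the first: x(1 - 0.19·0.623) = 411 - 0.19·292.
So x* = 356/0.882 = 403, and then y* = 292 - 0.623·403 = 40.8.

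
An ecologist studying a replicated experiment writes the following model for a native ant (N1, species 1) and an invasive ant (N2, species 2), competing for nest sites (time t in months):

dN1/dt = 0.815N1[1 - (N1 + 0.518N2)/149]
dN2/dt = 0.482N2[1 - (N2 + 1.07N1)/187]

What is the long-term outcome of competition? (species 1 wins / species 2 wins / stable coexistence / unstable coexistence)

Compare the nullcline intercepts: K1/α12 = 149/0.518 = 288 > K2 = 187; K2/α21 = 187/1.07 = 175 > K1 = 149.
Since both inequalities hold, each species can invade when rare, so the interior equilibrium is stable.

stable coexistence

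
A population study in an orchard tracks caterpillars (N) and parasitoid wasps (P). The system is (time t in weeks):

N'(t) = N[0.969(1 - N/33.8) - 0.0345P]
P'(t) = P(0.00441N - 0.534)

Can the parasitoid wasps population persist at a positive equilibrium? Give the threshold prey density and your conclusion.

Threshold N = 121; K < 121, so no, the predator goes extinct.

The predator equation gives dP/dt > 0 only when N > 0.534/0.00441 = 121.
Without the predator, N → K = 33.8. Since 33.8 < 121, the predator cannot invade.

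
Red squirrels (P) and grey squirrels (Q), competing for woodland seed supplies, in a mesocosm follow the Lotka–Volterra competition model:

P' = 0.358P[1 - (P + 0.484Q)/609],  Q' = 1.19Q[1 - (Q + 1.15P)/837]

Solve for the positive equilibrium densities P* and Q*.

P* ≈ 460, Q* ≈ 308

Setting both brackets to zero gives the nullclines P + 0.484Q = 609 and 1.15P + Q = 837.
Substituting Q = 837 - 1.15P into the first: P(1 - 0.484·1.15) = 609 - 0.484·837.
So P* = 204/0.443 = 460, and then Q* = 837 - 1.15·460 = 308.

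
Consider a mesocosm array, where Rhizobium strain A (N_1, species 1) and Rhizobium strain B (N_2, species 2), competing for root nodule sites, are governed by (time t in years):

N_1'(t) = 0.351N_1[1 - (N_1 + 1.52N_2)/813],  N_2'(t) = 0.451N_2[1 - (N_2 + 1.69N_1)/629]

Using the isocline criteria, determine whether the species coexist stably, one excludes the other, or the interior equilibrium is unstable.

unstable coexistence (outcome depends on initial conditions)

Compare the nullcline intercepts: K1/α12 = 813/1.52 = 535 < K2 = 629; K2/α21 = 629/1.69 = 372 < K1 = 813.
Since both are reversed, neither can invade when rare; the interior point is a saddle.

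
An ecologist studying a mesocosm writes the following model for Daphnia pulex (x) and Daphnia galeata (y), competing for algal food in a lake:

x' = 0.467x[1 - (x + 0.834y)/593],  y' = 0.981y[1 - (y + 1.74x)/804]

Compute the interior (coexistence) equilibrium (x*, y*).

x* ≈ 172, y* ≈ 505

Setting both brackets to zero gives the nullclines x + 0.834y = 593 and 1.74x + y = 804.
Substituting y = 804 - 1.74x into the first: x(1 - 0.834·1.74) = 593 - 0.834·804.
So x* = -77.5/-0.451 = 172, and then y* = 804 - 1.74·172 = 505.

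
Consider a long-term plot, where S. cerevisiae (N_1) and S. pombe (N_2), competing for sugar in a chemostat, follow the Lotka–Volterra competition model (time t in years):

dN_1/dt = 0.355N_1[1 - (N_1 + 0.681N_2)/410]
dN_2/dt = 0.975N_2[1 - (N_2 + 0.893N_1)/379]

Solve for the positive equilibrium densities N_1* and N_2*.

N_1* ≈ 388, N_2* ≈ 32.8

Setting both brackets to zero gives the nullclines N_1 + 0.681N_2 = 410 and 0.893N_1 + N_2 = 379.
Substituting N_2 = 379 - 0.893N_1 into the first: N_1(1 - 0.681·0.893) = 410 - 0.681·379.
So N_1* = 152/0.392 = 388, and then N_2* = 379 - 0.893·388 = 32.8.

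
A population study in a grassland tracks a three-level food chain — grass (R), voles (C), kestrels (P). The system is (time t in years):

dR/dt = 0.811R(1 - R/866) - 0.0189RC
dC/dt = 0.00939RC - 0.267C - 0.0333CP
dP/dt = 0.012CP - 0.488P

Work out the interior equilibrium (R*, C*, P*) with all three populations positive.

From dP/dt = 0: 0.012C* = 0.488, so C* = 40.7.
From dR/dt = 0: 0.811(1 - R*/866) = 0.0189·40.7, giving R* = 866·(1 - 0.948) = 45.3.
From dC/dt = 0: 0.00939·45.3 - 0.267 = 0.0333P*, so P* = 0.158/0.0333 = 4.75.

R* ≈ 45.3, C* ≈ 40.7, P* ≈ 4.75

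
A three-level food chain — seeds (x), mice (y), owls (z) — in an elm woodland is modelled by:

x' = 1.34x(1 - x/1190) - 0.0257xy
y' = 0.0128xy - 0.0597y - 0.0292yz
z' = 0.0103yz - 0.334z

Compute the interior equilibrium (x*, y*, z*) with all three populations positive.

x* ≈ 450, y* ≈ 32.4, z* ≈ 195

From dz/dt = 0: 0.0103y* = 0.334, so y* = 32.4.
From dx/dt = 0: 1.34(1 - x*/1190) = 0.0257·32.4, giving x* = 1190·(1 - 0.622) = 450.
From dy/dt = 0: 0.0128·450 - 0.0597 = 0.0292z*, so z* = 5.7/0.0292 = 195.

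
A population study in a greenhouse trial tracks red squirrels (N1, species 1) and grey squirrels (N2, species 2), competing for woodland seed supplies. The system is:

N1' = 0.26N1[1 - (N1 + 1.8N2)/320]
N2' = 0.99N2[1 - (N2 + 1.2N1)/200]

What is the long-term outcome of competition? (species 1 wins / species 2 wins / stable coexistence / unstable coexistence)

unstable coexistence (outcome depends on initial conditions)

Compare the nullcline intercepts: K1/α12 = 320/1.8 = 178 < K2 = 200; K2/α21 = 200/1.2 = 167 < K1 = 320.
Since both are reversed, neither can invade when rare; the interior point is a saddle.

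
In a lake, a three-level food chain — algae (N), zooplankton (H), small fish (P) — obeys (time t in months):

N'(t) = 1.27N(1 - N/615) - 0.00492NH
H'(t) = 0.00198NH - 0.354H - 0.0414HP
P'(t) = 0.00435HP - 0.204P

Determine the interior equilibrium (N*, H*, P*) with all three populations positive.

N* ≈ 503, H* ≈ 46.9, P* ≈ 15.5

From dP/dt = 0: 0.00435H* = 0.204, so H* = 46.9.
From dN/dt = 0: 1.27(1 - N*/615) = 0.00492·46.9, giving N* = 615·(1 - 0.182) = 503.
From dH/dt = 0: 0.00198·503 - 0.354 = 0.0414P*, so P* = 0.642/0.0414 = 15.5.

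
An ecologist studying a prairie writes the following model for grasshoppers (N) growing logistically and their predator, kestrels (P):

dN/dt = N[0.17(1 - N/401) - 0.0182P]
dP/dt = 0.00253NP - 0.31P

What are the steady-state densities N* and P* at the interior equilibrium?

From dP/dt = 0 with P > 0: 0.00253N* = 0.31, so N* = 123.
Substitute into dN/dt = 0: 0.17(1 - 123/401) = 0.0182P*.
The bracket is 0.694, giving P* = 0.118/0.0182 = 6.49.

N* ≈ 123, P* ≈ 6.49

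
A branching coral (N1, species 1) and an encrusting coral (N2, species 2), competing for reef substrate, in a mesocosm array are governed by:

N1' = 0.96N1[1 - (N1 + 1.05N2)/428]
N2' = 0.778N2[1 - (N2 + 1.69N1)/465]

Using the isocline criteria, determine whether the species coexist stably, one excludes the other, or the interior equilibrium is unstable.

unstable coexistence (outcome depends on initial conditions)

Compare the nullcline intercepts: K1/α12 = 428/1.05 = 408 < K2 = 465; K2/α21 = 465/1.69 = 275 < K1 = 428.
Since both are reversed, neither can invade when rare; the interior point is a saddle.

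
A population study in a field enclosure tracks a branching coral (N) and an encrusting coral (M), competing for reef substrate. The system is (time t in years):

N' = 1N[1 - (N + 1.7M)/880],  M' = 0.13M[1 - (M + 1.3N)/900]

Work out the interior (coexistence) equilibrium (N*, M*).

N* ≈ 537, M* ≈ 202

Setting both brackets to zero gives the nullclines N + 1.7M = 880 and 1.3N + M = 900.
Substituting M = 900 - 1.3N into the first: N(1 - 1.7·1.3) = 880 - 1.7·900.
So N* = -650/-1.21 = 537, and then M* = 900 - 1.3·537 = 202.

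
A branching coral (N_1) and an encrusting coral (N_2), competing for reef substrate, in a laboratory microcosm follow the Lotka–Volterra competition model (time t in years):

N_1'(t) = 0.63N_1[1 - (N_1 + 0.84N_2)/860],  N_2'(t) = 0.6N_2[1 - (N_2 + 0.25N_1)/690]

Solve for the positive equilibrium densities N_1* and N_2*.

N_1* ≈ 355, N_2* ≈ 601

Setting both brackets to zero gives the nullclines N_1 + 0.84N_2 = 860 and 0.25N_1 + N_2 = 690.
Substituting N_2 = 690 - 0.25N_1 into the first: N_1(1 - 0.84·0.25) = 860 - 0.84·690.
So N_1* = 280/0.79 = 355, and then N_2* = 690 - 0.25·355 = 601.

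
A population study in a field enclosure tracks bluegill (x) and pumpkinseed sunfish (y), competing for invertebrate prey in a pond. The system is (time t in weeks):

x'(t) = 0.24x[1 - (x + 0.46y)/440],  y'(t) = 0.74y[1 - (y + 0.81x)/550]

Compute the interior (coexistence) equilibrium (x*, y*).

Setting both brackets to zero gives the nullclines x + 0.46y = 440 and 0.81x + y = 550.
Substituting y = 550 - 0.81x into the first: x(1 - 0.46·0.81) = 440 - 0.46·550.
So x* = 187/0.627 = 298, and then y* = 550 - 0.81·298 = 309.

x* ≈ 298, y* ≈ 309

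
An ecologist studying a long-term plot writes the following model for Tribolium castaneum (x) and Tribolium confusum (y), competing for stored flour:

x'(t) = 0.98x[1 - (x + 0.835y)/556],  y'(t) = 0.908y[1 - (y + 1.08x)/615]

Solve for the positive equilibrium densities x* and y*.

Setting both brackets to zero gives the nullclines x + 0.835y = 556 and 1.08x + y = 615.
Substituting y = 615 - 1.08x into the first: x(1 - 0.835·1.08) = 556 - 0.835·615.
So x* = 42.5/0.0982 = 433, and then y* = 615 - 1.08·433 = 148.

x* ≈ 433, y* ≈ 148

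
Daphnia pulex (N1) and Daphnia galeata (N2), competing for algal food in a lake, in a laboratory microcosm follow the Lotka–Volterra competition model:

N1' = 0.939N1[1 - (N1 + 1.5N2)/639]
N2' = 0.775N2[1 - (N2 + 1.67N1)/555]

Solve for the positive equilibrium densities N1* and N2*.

N1* ≈ 129, N2* ≈ 340

Setting both brackets to zero gives the nullclines N1 + 1.5N2 = 639 and 1.67N1 + N2 = 555.
Substituting N2 = 555 - 1.67N1 into the first: N1(1 - 1.5·1.67) = 639 - 1.5·555.
So N1* = -194/-1.5 = 129, and then N2* = 555 - 1.67·129 = 340.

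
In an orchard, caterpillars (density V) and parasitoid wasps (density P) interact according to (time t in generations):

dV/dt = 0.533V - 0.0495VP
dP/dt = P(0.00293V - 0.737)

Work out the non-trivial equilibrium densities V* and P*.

Set dP/dt = 0 with P > 0: 0.00293V - 0.737 = 0, so V* = 0.737/0.00293 = 252.
Set dV/dt = 0 with V > 0: 0.533 - 0.0495P = 0, so P* = 0.533/0.0495 = 10.8.

V* ≈ 252, P* ≈ 10.8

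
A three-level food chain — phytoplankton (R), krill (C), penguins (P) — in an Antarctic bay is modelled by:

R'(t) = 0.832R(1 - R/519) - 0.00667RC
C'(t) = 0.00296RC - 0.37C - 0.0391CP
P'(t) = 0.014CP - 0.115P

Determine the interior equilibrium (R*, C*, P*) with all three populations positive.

From dP/dt = 0: 0.014C* = 0.115, so C* = 8.21.
From dR/dt = 0: 0.832(1 - R*/519) = 0.00667·8.21, giving R* = 519·(1 - 0.0659) = 485.
From dC/dt = 0: 0.00296·485 - 0.37 = 0.0391P*, so P* = 1.07/0.0391 = 27.2.

R* ≈ 485, C* ≈ 8.21, P* ≈ 27.2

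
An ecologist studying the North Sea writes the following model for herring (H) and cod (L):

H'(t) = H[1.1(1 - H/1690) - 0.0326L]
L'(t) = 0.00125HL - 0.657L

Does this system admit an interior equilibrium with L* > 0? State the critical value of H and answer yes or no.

Threshold H = 526; K > 526, so yes, the predator persists.

The predator equation gives dL/dt > 0 only when H > 0.657/0.00125 = 526.
Without the predator, H → K = 1690. Since 1690 > 526, the predator can invade and persist.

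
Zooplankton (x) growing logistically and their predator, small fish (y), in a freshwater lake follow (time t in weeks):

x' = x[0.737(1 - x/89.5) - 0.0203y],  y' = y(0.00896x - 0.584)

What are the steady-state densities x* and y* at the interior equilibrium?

From dy/dt = 0 with y > 0: 0.00896x* = 0.584, so x* = 65.2.
Substitute into dx/dt = 0: 0.737(1 - 65.2/89.5) = 0.0203y*.
The bracket is 0.272, giving y* = 0.2/0.0203 = 9.87.

x* ≈ 65.2, y* ≈ 9.87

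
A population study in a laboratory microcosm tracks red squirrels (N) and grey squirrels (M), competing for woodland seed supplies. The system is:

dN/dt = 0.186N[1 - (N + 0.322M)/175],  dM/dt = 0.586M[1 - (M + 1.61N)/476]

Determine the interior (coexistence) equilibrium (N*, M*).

Setting both brackets to zero gives the nullclines N + 0.322M = 175 and 1.61N + M = 476.
Substituting M = 476 - 1.61N into the first: N(1 - 0.322·1.61) = 175 - 0.322·476.
So N* = 21.7/0.482 = 45.1, and then M* = 476 - 1.61·45.1 = 403.

N* ≈ 45.1, M* ≈ 403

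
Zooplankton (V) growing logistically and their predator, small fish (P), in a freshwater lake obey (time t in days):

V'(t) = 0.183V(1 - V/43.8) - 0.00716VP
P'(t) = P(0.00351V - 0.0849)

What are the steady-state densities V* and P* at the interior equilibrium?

V* ≈ 24.2, P* ≈ 11.4

From dP/dt = 0 with P > 0: 0.00351V* = 0.0849, so V* = 24.2.
Substitute into dV/dt = 0: 0.183(1 - 24.2/43.8) = 0.00716P*.
The bracket is 0.448, giving P* = 0.0819/0.00716 = 11.4.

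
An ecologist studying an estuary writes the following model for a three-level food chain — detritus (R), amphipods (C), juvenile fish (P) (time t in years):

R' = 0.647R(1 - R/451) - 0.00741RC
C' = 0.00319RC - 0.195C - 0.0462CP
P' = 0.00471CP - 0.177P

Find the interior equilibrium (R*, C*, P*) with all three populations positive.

From dP/dt = 0: 0.00471C* = 0.177, so C* = 37.6.
From dR/dt = 0: 0.647(1 - R*/451) = 0.00741·37.6, giving R* = 451·(1 - 0.43) = 257.
From dC/dt = 0: 0.00319·257 - 0.195 = 0.0462P*, so P* = 0.624/0.0462 = 13.5.

R* ≈ 257, C* ≈ 37.6, P* ≈ 13.5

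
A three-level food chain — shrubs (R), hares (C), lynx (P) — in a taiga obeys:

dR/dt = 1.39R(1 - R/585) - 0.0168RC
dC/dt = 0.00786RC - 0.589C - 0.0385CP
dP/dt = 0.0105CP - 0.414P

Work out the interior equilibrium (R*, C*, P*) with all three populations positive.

R* ≈ 306, C* ≈ 39.4, P* ≈ 47.2

From dP/dt = 0: 0.0105C* = 0.414, so C* = 39.4.
From dR/dt = 0: 1.39(1 - R*/585) = 0.0168·39.4, giving R* = 585·(1 - 0.477) = 306.
From dC/dt = 0: 0.00786·306 - 0.589 = 0.0385P*, so P* = 1.82/0.0385 = 47.2.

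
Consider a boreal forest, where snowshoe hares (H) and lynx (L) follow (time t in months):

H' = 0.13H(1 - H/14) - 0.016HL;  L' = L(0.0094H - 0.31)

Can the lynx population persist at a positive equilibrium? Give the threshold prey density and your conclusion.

Threshold H = 33; K < 33, so no, the predator goes extinct.

The predator equation gives dL/dt > 0 only when H > 0.31/0.0094 = 33.
Without the predator, H → K = 14. Since 14 < 33, the predator cannot invade.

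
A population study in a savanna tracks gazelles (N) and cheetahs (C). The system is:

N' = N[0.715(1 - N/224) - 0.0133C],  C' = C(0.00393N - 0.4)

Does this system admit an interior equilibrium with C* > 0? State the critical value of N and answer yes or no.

The predator equation gives dC/dt > 0 only when N > 0.4/0.00393 = 102.
Without the predator, N → K = 224. Since 224 > 102, the predator can invade and persist.

Threshold N = 102; K > 102, so yes, the predator persists.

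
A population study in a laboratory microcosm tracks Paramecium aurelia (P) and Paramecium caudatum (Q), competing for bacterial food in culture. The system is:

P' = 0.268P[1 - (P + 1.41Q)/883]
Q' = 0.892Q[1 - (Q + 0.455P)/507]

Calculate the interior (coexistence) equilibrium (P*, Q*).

P* ≈ 469, Q* ≈ 294

Setting both brackets to zero gives the nullclines P + 1.41Q = 883 and 0.455P + Q = 507.
Substituting Q = 507 - 0.455P into the first: P(1 - 1.41·0.455) = 883 - 1.41·507.
So P* = 168/0.358 = 469, and then Q* = 507 - 0.455·469 = 294.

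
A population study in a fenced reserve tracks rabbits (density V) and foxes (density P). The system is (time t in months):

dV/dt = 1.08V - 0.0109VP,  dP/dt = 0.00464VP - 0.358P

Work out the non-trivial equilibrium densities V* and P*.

Set dP/dt = 0 with P > 0: 0.00464V - 0.358 = 0, so V* = 0.358/0.00464 = 77.2.
Set dV/dt = 0 with V > 0: 1.08 - 0.0109P = 0, so P* = 1.08/0.0109 = 99.1.

V* ≈ 77.2, P* ≈ 99.1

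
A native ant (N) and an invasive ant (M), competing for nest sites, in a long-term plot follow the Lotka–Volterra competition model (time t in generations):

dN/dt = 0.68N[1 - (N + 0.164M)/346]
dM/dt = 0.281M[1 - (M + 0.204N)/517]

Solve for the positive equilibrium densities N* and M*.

Setting both brackets to zero gives the nullclines N + 0.164M = 346 and 0.204N + M = 517.
Substituting M = 517 - 0.204N into the first: N(1 - 0.164·0.204) = 346 - 0.164·517.
So N* = 261/0.967 = 270, and then M* = 517 - 0.204·270 = 462.

N* ≈ 270, M* ≈ 462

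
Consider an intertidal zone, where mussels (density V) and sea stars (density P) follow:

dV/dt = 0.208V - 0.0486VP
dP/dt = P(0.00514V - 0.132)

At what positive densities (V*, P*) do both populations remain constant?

Set dP/dt = 0 with P > 0: 0.00514V - 0.132 = 0, so V* = 0.132/0.00514 = 25.7.
Set dV/dt = 0 with V > 0: 0.208 - 0.0486P = 0, so P* = 0.208/0.0486 = 4.28.

V* ≈ 25.7, P* ≈ 4.28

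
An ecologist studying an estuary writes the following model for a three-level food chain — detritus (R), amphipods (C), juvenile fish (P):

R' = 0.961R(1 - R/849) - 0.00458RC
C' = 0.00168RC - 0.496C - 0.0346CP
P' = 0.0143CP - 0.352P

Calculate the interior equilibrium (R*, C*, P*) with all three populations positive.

From dP/dt = 0: 0.0143C* = 0.352, so C* = 24.6.
From dR/dt = 0: 0.961(1 - R*/849) = 0.00458·24.6, giving R* = 849·(1 - 0.117) = 749.
From dC/dt = 0: 0.00168·749 - 0.496 = 0.0346P*, so P* = 0.763/0.0346 = 22.1.

R* ≈ 749, C* ≈ 24.6, P* ≈ 22.1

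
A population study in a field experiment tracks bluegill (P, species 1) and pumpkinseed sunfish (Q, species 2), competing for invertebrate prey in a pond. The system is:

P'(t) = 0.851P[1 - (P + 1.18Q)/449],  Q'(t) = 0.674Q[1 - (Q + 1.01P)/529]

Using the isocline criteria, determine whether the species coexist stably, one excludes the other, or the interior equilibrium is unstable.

Compare the nullcline intercepts: K1/α12 = 449/1.18 = 381 < K2 = 529; K2/α21 = 529/1.01 = 524 > K1 = 449.
Since the inequalities point opposite ways, species 2 can invade but species 1 cannot.

species 2 excludes species 1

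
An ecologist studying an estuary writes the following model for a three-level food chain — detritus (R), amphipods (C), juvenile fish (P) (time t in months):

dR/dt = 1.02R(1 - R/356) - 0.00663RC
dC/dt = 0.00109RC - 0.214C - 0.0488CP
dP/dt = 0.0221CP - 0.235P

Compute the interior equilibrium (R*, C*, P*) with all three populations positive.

From dP/dt = 0: 0.0221C* = 0.235, so C* = 10.6.
From dR/dt = 0: 1.02(1 - R*/356) = 0.00663·10.6, giving R* = 356·(1 - 0.0691) = 331.
From dC/dt = 0: 0.00109·331 - 0.214 = 0.0488P*, so P* = 0.147/0.0488 = 3.02.

R* ≈ 331, C* ≈ 10.6, P* ≈ 3.02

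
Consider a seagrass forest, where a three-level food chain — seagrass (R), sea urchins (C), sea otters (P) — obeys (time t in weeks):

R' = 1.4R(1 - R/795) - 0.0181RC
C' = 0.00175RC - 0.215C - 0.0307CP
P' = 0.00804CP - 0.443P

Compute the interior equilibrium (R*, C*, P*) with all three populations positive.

R* ≈ 229, C* ≈ 55.1, P* ≈ 6.03

From dP/dt = 0: 0.00804C* = 0.443, so C* = 55.1.
From dR/dt = 0: 1.4(1 - R*/795) = 0.0181·55.1, giving R* = 795·(1 - 0.712) = 229.
From dC/dt = 0: 0.00175·229 - 0.215 = 0.0307P*, so P* = 0.185/0.0307 = 6.03.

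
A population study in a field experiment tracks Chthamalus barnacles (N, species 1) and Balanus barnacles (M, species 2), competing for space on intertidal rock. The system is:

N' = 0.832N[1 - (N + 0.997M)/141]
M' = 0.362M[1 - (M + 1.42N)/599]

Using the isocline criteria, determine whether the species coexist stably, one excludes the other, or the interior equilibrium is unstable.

species 2 excludes species 1

Compare the nullcline intercepts: K1/α12 = 141/0.997 = 141 < K2 = 599; K2/α21 = 599/1.42 = 422 > K1 = 141.
Since the inequalities point opposite ways, species 2 can invade but species 1 cannot.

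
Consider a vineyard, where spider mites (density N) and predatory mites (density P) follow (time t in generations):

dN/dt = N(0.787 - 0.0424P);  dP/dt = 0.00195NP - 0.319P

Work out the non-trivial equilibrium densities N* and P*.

Set dP/dt = 0 with P > 0: 0.00195N - 0.319 = 0, so N* = 0.319/0.00195 = 164.
Set dN/dt = 0 with N > 0: 0.787 - 0.0424P = 0, so P* = 0.787/0.0424 = 18.6.

N* ≈ 164, P* ≈ 18.6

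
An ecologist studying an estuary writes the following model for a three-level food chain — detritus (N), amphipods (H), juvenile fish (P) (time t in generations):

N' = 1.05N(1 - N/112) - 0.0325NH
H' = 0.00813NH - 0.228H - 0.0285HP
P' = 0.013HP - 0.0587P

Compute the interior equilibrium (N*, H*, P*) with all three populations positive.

From dP/dt = 0: 0.013H* = 0.0587, so H* = 4.52.
From dN/dt = 0: 1.05(1 - N*/112) = 0.0325·4.52, giving N* = 112·(1 - 0.14) = 96.3.
From dH/dt = 0: 0.00813·96.3 - 0.228 = 0.0285P*, so P* = 0.555/0.0285 = 19.5.

N* ≈ 96.3, H* ≈ 4.52, P* ≈ 19.5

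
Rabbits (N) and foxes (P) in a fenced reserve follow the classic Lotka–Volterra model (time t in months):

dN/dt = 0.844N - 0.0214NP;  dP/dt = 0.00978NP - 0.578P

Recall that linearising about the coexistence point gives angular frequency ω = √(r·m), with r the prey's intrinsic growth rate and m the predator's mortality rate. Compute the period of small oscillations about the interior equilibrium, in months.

Here r = 0.844 and m = 0.578, so r·m = 0.488.
ω = √0.488 = 0.698 per month, hence T = 2π/ω ≈ 9 months.

T ≈ 9 months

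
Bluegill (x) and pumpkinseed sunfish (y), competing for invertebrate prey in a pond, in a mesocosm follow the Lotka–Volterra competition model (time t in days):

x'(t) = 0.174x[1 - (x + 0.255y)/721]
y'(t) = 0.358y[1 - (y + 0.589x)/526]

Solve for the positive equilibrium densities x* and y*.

Setting both brackets to zero gives the nullclines x + 0.255y = 721 and 0.589x + y = 526.
Substituting y = 526 - 0.589x into the first: x(1 - 0.255·0.589) = 721 - 0.255·526.
So x* = 587/0.85 = 691, and then y* = 526 - 0.589·691 = 119.

x* ≈ 691, y* ≈ 119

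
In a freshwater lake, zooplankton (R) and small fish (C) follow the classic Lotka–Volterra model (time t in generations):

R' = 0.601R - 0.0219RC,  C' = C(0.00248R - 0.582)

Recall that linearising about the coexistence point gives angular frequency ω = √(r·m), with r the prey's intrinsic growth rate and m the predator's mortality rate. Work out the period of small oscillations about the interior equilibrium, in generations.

T ≈ 10.6 generations

Here r = 0.601 and m = 0.582, so r·m = 0.35.
ω = √0.35 = 0.591 per generation, hence T = 2π/ω ≈ 10.6 generations.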